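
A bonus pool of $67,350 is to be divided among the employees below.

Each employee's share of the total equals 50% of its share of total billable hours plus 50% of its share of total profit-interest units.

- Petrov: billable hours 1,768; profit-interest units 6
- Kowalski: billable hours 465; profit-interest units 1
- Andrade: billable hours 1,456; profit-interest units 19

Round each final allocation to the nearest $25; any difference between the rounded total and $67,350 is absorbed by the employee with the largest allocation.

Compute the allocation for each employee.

Petrov: $23,900 | Kowalski: $5,550 | Andrade: $37,900

Billable hours total 3,689; profit-interest units total 26.
Combined weights (50% billable hours + 50% profit-interest units): Petrov 0.3550; Kowalski 0.0823; Andrade 0.5627.
Pro-rata amounts: Petrov 23,910.32; Kowalski 5,539.94; Andrade 37,899.74.
After rounding ($25): Petrov $23,900; Kowalski $5,550; Andrade $37,900. Sum = $67,350.
Rounded total matches; no reconciliation needed.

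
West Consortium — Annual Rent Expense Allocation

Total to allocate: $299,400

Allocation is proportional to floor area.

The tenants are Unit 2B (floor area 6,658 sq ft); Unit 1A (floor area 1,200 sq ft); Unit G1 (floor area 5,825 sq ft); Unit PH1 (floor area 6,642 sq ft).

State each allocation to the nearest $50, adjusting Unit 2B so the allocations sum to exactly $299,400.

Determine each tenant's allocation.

Floor area total: 20,325.
Pro-rata amounts: Unit 2B 6,658/20,325 × $299,400 = 98,076.52; Unit 1A 1,200/20,325 × $299,400 = 17,676.75; Unit G1 5,825/20,325 × $299,400 = 85,805.90; Unit PH1 6,642/20,325 × $299,400 = 97,840.83.
After rounding ($50): Unit 2B $98,100; Unit 1A $17,700; Unit G1 $85,800; Unit PH1 $97,850. Sum = $299,450.
Difference $299,400 − $299,450 = −$50 applied to Unit 2B: Unit 2B becomes $98,050.

Unit 2B: $98,050; Unit 1A: $17,700; Unit G1: $85,800; Unit PH1: $97,850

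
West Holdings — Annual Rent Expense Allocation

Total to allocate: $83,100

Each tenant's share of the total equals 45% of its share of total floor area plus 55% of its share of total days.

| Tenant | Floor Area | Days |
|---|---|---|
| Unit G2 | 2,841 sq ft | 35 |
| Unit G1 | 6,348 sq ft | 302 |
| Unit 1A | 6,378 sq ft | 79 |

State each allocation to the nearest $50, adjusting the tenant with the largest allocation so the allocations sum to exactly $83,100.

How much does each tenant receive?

Unit G2: $10,650 · Unit G1: $48,450 · Unit 1A: $24,000

Floor area total 15,567; days total 416.
Composite weights (45% floor area + 55% days): Unit G2 0.1284; Unit G1 0.5828; Unit 1A 0.2888.
Pro-rata amounts: Unit G2 10,670.01; Unit G1 48,429.22; Unit 1A 24,000.77.
After rounding ($50): Unit G2 $10,650; Unit G1 $48,450; Unit 1A $24,000. Sum = $83,100.
Sum already equals the total — no adjustment.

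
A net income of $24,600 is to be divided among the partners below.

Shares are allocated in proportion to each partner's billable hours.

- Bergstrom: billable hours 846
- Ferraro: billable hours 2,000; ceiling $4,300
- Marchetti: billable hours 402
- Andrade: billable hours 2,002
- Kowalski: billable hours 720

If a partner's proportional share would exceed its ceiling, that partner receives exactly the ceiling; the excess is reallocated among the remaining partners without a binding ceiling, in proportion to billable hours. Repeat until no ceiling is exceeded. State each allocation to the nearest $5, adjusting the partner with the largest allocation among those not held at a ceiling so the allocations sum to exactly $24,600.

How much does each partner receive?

Bergstrom: $4,325 | Ferraro: $4,300 | Marchetti: $2,055 | Andrade: $10,240 | Kowalski: $3,680

Combined billable hours = 5,970.
Pro-rata shares before constraints: Bergstrom 3,486.03; Ferraro 8,241.21; Marchetti 1,656.48; Andrade 8,249.45; Kowalski 2,966.83.
Cap binds for Ferraro ($4,300); balance $20,300 reallocated over remaining billable hours 3,970.
Redistributed shares: Bergstrom 4,325.89 → $4,325; Marchetti 2,055.57 → $2,055; Andrade 10,236.93 → $10,235; Kowalski 3,681.61 → $3,680.
Rounding difference +$5 applied to Andrade → $10,240.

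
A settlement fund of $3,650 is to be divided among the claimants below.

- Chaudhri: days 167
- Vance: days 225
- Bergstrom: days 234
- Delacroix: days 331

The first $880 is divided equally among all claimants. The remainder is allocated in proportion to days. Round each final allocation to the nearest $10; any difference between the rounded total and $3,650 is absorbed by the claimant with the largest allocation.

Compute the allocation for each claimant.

Chaudhri: $700 | Vance: $870 | Bergstrom: $900 | Delacroix: $1,180

$880 shared equally gives $220 per claimant.
Remainder $2,770 by days (total 957): Chaudhri 483.38 → $480; Vance 651.25 → $650; Bergstrom 677.30 → $680; Delacroix 958.07 → $960.
Totals: Chaudhri $220 + $480 = $700; Vance $220 + $650 = $870; Bergstrom $220 + $680 = $900; Delacroix $220 + $960 = $1,180.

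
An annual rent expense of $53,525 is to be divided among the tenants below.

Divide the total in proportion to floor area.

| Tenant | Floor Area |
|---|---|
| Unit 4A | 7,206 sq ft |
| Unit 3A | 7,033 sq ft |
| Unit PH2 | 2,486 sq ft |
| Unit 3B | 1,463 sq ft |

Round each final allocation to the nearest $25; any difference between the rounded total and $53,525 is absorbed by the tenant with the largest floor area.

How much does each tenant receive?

Floor area total: 7,206 + 7,033 + 2,486 + 1,463 = 18,188.
Proportional shares: Unit 4A 21,206.35; Unit 3A 20,697.24; Unit PH2 7,315.99; Unit 3B 4,305.43.
After rounding ($25): Unit 4A $21,200; Unit 3A $20,700; Unit PH2 $7,325; Unit 3B $4,300. Sum = $53,525.
Sum already equals the total — no adjustment.

Unit 4A: $21,200 · Unit 3A: $20,700 · Unit PH2: $7,325 · Unit 3B: $4,300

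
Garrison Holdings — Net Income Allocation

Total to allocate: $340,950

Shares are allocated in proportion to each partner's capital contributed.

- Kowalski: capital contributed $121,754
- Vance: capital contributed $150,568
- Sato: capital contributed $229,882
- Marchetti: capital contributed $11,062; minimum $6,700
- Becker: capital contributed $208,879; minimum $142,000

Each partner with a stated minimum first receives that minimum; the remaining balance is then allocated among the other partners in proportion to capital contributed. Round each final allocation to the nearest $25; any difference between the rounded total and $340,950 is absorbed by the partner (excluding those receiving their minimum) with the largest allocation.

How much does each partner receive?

Kowalski: $46,600 · Vance: $57,650 · Sato: $88,000 · Marchetti: $6,700 · Becker: $142,000

Fund the minimums — Marchetti $6,700; Becker $142,000. Balance $192,250.
Balance split over remaining capital contributed 502,204: Kowalski 46,608.96 → $46,600; Vance 57,639.32 → $57,650; Sato 88,001.72 → $88,000.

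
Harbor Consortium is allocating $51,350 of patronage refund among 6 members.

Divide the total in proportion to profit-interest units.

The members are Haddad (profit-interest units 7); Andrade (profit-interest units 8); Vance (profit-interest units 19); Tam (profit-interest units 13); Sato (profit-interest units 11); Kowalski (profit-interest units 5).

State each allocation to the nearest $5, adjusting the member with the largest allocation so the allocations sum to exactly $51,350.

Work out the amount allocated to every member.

Haddad: $5,705 | Andrade: $6,520 | Vance: $15,490 | Tam: $10,595 | Sato: $8,965 | Kowalski: $4,075

Profit-interest units total: 63.
Pro-rata amounts: Haddad 7/63 × $51,350 = 5,705.56; Andrade 8/63 × $51,350 = 6,520.63; Vance 19/63 × $51,350 = 15,486.51; Tam 13/63 × $51,350 = 10,596.03; Sato 11/63 × $51,350 = 8,965.87; Kowalski 5/63 × $51,350 = 4,075.40.
After rounding ($5): Haddad $5,705; Andrade $6,520; Vance $15,485; Tam $10,595; Sato $8,965; Kowalski $4,075. Sum = $51,345.
Difference $51,350 − $51,345 = +$5 applied to largest allocation (Vance): Vance becomes $15,490.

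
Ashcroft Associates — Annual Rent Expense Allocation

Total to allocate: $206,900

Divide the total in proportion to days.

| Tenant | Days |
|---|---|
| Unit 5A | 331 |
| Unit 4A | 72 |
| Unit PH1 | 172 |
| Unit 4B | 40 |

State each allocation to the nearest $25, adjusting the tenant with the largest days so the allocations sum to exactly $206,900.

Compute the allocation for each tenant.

Unit 5A: $111,350 · Unit 4A: $24,225 · Unit PH1: $57,875 · Unit 4B: $13,450

Combined days = 331 + 72 + 172 + 40 = 615.
Pro-rata amounts: Unit 5A 111,355.93; Unit 4A 24,222.44; Unit PH1 57,864.72; Unit 4B 13,456.91.
At nearest $25: Unit 5A $111,350; Unit 4A $24,225; Unit PH1 $57,875; Unit 4B $13,450. Sum = $206,900.
Rounded total matches; no reconciliation needed.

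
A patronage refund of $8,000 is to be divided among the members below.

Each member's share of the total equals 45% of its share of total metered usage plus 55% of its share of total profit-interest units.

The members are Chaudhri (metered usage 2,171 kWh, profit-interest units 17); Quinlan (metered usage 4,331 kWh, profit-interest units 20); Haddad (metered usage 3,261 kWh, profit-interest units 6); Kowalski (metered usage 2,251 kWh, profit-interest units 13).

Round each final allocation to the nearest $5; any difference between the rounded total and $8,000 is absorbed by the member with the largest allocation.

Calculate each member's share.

Totals — metered usage 12,014, profit-interest units 56.
Composite weights (45% metered usage + 55% profit-interest units): Chaudhri 0.2483; Quinlan 0.3587; Haddad 0.1811; Kowalski 0.2120.
Proportional shares: Chaudhri 1,986.26; Quinlan 2,869.21; Haddad 1,448.59; Kowalski 1,695.94.
At nearest $5: Chaudhri $1,985; Quinlan $2,870; Haddad $1,450; Kowalski $1,695. Sum = $8,000.
Rounded total matches; no reconciliation needed.

Chaudhri: $1,985 · Quinlan: $2,870 · Haddad: $1,450 · Kowalski: $1,695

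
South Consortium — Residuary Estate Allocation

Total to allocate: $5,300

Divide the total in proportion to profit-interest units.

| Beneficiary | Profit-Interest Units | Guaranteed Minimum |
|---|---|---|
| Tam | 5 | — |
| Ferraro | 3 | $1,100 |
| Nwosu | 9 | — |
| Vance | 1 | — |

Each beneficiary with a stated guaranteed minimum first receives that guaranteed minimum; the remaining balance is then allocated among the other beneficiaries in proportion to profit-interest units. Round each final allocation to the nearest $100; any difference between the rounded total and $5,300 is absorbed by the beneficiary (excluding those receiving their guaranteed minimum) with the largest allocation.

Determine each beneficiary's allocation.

Minimums first: Ferraro $1,100. Residual $4,200.
Residual split over remaining profit-interest units 15: Tam 1,400.00 → $1,400; Nwosu 2,520.00 → $2,500; Vance 280.00 → $300.

Tam: $1,400; Ferraro: $1,100; Nwosu: $2,500; Vance: $300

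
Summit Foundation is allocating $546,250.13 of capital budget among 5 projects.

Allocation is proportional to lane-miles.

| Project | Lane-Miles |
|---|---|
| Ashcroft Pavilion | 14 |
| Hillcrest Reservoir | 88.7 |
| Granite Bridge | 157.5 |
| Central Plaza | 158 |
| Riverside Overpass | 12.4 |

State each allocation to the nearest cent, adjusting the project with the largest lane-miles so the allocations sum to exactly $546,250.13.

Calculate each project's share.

Combined lane-miles = 14 + 88.7 + 157.5 + 158 + 12.4 = 430.6.
Unrounded shares: Ashcroft Pavilion 17,760.1064; Hillcrest Reservoir 112,522.9599; Granite Bridge 199,801.1971; Central Plaza 200,435.4866; Riverside Overpass 15,730.3800.
Rounded to nearest cent: Ashcroft Pavilion $17,760.11; Hillcrest Reservoir $112,522.96; Granite Bridge $199,801.20; Central Plaza $200,435.49; Riverside Overpass $15,730.38. Sum = $546,250.14.
Difference $546,250.13 − $546,250.14 = −$0.01 applied to largest lane-miles (Central Plaza): Central Plaza becomes $200,435.48.

Ashcroft Pavilion: $17,760.11 · Hillcrest Reservoir: $112,522.96 · Granite Bridge: $199,801.20 · Central Plaza: $200,435.48 · Riverside Overpass: $15,730.38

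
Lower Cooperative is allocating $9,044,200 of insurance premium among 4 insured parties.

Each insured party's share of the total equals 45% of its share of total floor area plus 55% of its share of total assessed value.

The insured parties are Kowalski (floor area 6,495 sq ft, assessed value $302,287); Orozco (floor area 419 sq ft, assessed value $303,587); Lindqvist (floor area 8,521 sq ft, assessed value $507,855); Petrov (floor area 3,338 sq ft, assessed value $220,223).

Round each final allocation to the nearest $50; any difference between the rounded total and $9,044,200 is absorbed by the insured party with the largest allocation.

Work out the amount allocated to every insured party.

Floor area total 18,773; assessed value total 1,333,952.
Combined weights (45% floor area + 55% assessed value): Kowalski 0.2803; Orozco 0.1352; Lindqvist 0.4136; Petrov 0.1708.
Pro-rata amounts: Kowalski 2,535,311.55; Orozco 1,222,913.65; Lindqvist 3,741,101.48; Petrov 1,544,873.32.
After rounding ($50): Kowalski $2,535,300; Orozco $1,222,900; Lindqvist $3,741,100; Petrov $1,544,850. Sum = $9,044,150.
Difference $9,044,200 − $9,044,150 = +$50 applied to largest allocation (Lindqvist): Lindqvist becomes $3,741,150.

Kowalski: $2,535,300 | Orozco: $1,222,900 | Lindqvist: $3,741,150 | Petrov: $1,544,850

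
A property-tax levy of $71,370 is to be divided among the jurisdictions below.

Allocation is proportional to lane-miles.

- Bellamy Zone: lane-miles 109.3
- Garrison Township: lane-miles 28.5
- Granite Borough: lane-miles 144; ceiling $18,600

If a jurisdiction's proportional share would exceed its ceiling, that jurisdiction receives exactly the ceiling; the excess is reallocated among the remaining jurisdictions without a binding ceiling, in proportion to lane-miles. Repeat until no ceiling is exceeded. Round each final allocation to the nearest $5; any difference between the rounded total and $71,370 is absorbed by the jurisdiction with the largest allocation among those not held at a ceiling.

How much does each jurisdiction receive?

Total lane-miles = 281.8.
Unconstrained shares: Bellamy Zone 27,681.83; Garrison Township 7,218.04; Granite Borough 36,470.12.
Capped: Granite Borough ($18,600); balance $52,770 reallocated over remaining lane-miles 137.8.
Shares after redistribution: Bellamy Zone 41,856.03 → $41,855; Garrison Township 10,913.97 → $10,915.

Bellamy Zone: $41,855; Garrison Township: $10,915; Granite Borough: $18,600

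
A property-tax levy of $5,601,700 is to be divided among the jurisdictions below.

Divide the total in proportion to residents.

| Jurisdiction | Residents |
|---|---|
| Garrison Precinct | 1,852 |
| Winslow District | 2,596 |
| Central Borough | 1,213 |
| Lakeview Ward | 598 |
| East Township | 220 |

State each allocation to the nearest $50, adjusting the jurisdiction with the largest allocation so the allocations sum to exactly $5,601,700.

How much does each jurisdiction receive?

Garrison Precinct: $1,601,250; Winslow District: $2,244,450; Central Borough: $1,048,750; Lakeview Ward: $517,050; East Township: $190,200

Total residents = 6,479.
Proportional shares: Garrison Precinct 1,852/6,479 × $5,601,700 = 1,601,226.79; Winslow District 2,596/6,479 × $5,601,700 = 2,244,484.21; Central Borough 1,213/6,479 × $5,601,700 = 1,048,751.67; Lakeview Ward 598/6,479 × $5,601,700 = 517,026.79; East Township 220/6,479 × $5,601,700 = 190,210.53.
Rounded to nearest $50: Garrison Precinct $1,601,250; Winslow District $2,244,500; Central Borough $1,048,750; Lakeview Ward $517,050; East Township $190,200. Sum = $5,601,750.
Difference $5,601,700 − $5,601,750 = −$50 applied to largest allocation (Winslow District): Winslow District becomes $2,244,450.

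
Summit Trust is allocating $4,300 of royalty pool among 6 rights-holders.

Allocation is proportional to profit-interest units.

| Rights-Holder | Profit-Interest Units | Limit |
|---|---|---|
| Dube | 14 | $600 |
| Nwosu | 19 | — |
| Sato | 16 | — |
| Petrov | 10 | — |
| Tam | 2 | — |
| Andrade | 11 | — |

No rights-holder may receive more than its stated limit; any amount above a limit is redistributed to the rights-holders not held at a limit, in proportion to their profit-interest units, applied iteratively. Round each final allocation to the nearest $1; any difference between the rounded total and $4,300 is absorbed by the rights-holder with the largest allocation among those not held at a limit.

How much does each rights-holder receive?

Profit-interest units total: 72.
Proportional shares (ignoring caps): Dube 836.11; Nwosu 1,134.72; Sato 955.56; Petrov 597.22; Tam 119.44; Andrade 656.94.
Cap binds for Dube ($600); remaining pool $3,700 reallocated over remaining profit-interest units 58.
Shares after redistribution: Nwosu 1,212.07 → $1,212; Sato 1,020.69 → $1,021; Petrov 637.93 → $638; Tam 127.59 → $128; Andrade 701.72 → $702.
Rounding difference −$1 applied to Nwosu → $1,211.

Dube: $600 · Nwosu: $1,211 · Sato: $1,021 · Petrov: $638 · Tam: $128 · Andrade: $702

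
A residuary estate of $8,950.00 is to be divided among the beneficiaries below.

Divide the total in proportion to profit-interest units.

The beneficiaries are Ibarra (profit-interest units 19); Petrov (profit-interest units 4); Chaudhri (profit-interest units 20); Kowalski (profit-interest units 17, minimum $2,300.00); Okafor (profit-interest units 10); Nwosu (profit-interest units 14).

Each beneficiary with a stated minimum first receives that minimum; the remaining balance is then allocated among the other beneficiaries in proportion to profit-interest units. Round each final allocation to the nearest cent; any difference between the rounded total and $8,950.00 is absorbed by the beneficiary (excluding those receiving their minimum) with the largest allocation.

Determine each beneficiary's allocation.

Minimums first: Kowalski $2,300.00. Residual $6,650.00.
Residual split over remaining profit-interest units 67: Ibarra 1,885.8209 → $1,885.82; Petrov 397.0149 → $397.01; Chaudhri 1,985.0746 → $1,985.07; Okafor 992.5373 → $992.54; Nwosu 1,389.5522 → $1,389.55.
Rounding difference +$0.01 applied to Chaudhri → $1,985.08.

Ibarra: $1,885.82 · Petrov: $397.01 · Chaudhri: $1,985.08 · Kowalski: $2,300.00 · Okafor: $992.54 · Nwosu: $1,389.55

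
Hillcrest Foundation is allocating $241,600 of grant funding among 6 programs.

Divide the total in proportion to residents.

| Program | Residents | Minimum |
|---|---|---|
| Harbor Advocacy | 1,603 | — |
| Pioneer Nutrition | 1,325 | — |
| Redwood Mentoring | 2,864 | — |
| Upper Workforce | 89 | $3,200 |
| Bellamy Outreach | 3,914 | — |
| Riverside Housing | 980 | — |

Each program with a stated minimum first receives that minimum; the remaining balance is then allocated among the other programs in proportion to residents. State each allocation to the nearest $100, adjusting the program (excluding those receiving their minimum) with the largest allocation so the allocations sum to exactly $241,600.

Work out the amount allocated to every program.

Harbor Advocacy: $35,800; Pioneer Nutrition: $29,600; Redwood Mentoring: $63,900; Upper Workforce: $3,200; Bellamy Outreach: $87,200; Riverside Housing: $21,900

Fund the minimums — Upper Workforce $3,200. Residual $238,400.
Residual split over remaining residents 10,686: Harbor Advocacy 35,762.23 → $35,800; Pioneer Nutrition 29,560.17 → $29,600; Redwood Mentoring 63,894.59 → $63,900; Bellamy Outreach 87,319.63 → $87,300; Riverside Housing 21,863.37 → $21,900.
Rounding difference −$100 applied to Bellamy Outreach → $87,200.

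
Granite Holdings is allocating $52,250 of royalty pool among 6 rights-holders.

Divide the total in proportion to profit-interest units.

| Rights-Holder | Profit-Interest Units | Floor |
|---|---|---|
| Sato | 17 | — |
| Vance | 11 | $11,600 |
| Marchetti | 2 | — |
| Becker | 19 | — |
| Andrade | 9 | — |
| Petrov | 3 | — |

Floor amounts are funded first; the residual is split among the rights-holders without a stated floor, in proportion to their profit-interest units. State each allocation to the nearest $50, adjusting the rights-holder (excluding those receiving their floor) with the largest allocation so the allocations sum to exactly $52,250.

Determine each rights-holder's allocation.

Sato: $13,800 | Vance: $11,600 | Marchetti: $1,650 | Becker: $15,450 | Andrade: $7,300 | Petrov: $2,450

Fund the minimums — Vance $11,600. Balance $40,650.
Balance split over remaining profit-interest units 50: Sato 13,821.00 → $13,800; Marchetti 1,626.00 → $1,650; Becker 15,447.00 → $15,450; Andrade 7,317.00 → $7,300; Petrov 2,439.00 → $2,450.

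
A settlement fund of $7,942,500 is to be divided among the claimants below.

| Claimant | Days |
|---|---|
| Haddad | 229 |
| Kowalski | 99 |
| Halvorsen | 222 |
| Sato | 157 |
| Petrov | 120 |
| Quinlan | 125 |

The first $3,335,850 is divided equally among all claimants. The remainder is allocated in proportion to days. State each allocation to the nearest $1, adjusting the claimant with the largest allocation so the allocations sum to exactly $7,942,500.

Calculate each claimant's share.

Equal tier: $3,335,850 ÷ 6 = $555,975 apiece.
Remainder $4,606,650 by days (total 952): Haddad 1,108,112.24 → $1,108,112; Kowalski 479,052.89 → $479,053; Halvorsen 1,074,239.81 → $1,074,240; Sato 759,710.14 → $759,710; Petrov 580,670.17 → $580,670; Quinlan 604,864.76 → $604,865.
Totals: Haddad $555,975 + $1,108,112 = $1,664,087; Kowalski $555,975 + $479,053 = $1,035,028; Halvorsen $555,975 + $1,074,240 = $1,630,215; Sato $555,975 + $759,710 = $1,315,685; Petrov $555,975 + $580,670 = $1,136,645; Quinlan $555,975 + $604,865 = $1,160,840.

Haddad: $1,664,087 | Kowalski: $1,035,028 | Halvorsen: $1,630,215 | Sato: $1,315,685 | Petrov: $1,136,645 | Quinlan: $1,160,840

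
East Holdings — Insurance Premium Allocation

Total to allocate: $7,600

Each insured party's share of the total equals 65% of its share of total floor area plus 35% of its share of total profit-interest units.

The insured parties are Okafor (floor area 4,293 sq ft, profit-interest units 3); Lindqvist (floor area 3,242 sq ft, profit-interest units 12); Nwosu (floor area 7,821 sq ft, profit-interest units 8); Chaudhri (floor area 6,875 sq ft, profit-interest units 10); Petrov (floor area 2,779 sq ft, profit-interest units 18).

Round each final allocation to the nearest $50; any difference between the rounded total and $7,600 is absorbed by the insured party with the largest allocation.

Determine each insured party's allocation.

Okafor: $1,000 | Lindqvist: $1,250 | Nwosu: $1,950 | Chaudhri: $1,900 | Petrov: $1,500

Totals — floor area 25,010, profit-interest units 51.
Composite weights (65% floor area + 35% profit-interest units): Okafor 0.1322; Lindqvist 0.1666; Nwosu 0.2582; Chaudhri 0.2473; Petrov 0.1958.
Proportional shares: Okafor 1,004.43; Lindqvist 1,266.25; Nwosu 1,962.07; Chaudhri 1,879.53; Petrov 1,487.73.
Rounded to nearest $50: Okafor $1,000; Lindqvist $1,250; Nwosu $1,950; Chaudhri $1,900; Petrov $1,500. Sum = $7,600.
Sum already equals the total — no adjustment.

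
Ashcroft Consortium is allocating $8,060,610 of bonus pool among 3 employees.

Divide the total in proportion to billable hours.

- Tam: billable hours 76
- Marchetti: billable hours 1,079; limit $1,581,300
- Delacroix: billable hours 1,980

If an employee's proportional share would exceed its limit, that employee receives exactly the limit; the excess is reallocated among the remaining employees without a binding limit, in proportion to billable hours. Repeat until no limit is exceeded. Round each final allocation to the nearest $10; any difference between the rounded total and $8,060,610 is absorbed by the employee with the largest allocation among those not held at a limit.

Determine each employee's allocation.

Sum of billable hours: 3,135.
Pro-rata shares before constraints: Tam 195,408.73; Marchetti 2,774,289.69; Delacroix 5,090,911.58.
Capped: Marchetti ($1,581,300); remaining pool $6,479,310 reallocated over remaining billable hours 2,056.
Redistributed shares: Tam 239,507.57 → $239,510; Delacroix 6,239,802.43 → $6,239,800.

Tam: $239,510; Marchetti: $1,581,300; Delacroix: $6,239,800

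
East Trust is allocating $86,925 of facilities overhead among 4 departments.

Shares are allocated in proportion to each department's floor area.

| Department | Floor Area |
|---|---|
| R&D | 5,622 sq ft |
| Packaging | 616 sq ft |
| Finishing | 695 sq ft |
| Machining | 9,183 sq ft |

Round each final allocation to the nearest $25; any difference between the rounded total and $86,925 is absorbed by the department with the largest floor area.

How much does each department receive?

Floor area total: 5,622 + 616 + 695 + 9,183 = 16,116.
Proportional shares: R&D 30,323.43; Packaging 3,322.52; Finishing 3,748.63; Machining 49,530.42.
At nearest $25: R&D $30,325; Packaging $3,325; Finishing $3,750; Machining $49,525. Sum = $86,925.
No rounding difference to absorb.

R&D: $30,325 · Packaging: $3,325 · Finishing: $3,750 · Machining: $49,525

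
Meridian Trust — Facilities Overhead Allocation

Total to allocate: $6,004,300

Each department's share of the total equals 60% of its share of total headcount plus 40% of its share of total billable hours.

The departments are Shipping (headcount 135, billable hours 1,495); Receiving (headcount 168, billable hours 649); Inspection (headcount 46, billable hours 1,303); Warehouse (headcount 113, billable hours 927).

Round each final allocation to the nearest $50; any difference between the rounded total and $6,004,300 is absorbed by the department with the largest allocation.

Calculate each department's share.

Headcount total 462; billable hours total 4,374.
Blended shares (60% headcount + 40% billable hours): Shipping 0.3120; Receiving 0.2775; Inspection 0.1789; Warehouse 0.2315.
Raw shares: Shipping 1,873,591.61; Receiving 1,666,388.55; Inspection 1,074,162.81; Warehouse 1,390,157.02.
After rounding ($50): Shipping $1,873,600; Receiving $1,666,400; Inspection $1,074,150; Warehouse $1,390,150. Sum = $6,004,300.
No rounding difference to absorb.

Shipping: $1,873,600 | Receiving: $1,666,400 | Inspection: $1,074,150 | Warehouse: $1,390,150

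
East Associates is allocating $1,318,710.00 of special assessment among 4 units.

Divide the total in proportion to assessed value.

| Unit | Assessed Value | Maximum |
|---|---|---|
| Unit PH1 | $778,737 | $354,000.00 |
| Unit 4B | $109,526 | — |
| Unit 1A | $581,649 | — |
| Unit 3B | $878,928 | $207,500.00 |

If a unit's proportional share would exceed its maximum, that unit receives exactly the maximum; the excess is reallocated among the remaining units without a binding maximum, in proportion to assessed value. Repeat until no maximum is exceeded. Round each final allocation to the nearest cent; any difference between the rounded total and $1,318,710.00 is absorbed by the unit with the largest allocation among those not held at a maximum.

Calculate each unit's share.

Unit PH1: $354,000.00; Unit 4B: $119,990.14; Unit 1A: $637,219.86; Unit 3B: $207,500.00

Combined assessed value = 2,348,840.
Pro-rata shares before constraints: Unit PH1 437,206.5655; Unit 4B 61,491.2176; Unit 1A 326,555.3860; Unit 3B 493,456.8310.
Held at cap: Unit PH1 ($354,000.00), Unit 3B ($207,500.00); residual $757,210.00 reallocated over remaining assessed value 691,175.
Remaining shares: Unit 4B 119,990.1363 → $119,990.14; Unit 1A 637,219.8637 → $637,219.86.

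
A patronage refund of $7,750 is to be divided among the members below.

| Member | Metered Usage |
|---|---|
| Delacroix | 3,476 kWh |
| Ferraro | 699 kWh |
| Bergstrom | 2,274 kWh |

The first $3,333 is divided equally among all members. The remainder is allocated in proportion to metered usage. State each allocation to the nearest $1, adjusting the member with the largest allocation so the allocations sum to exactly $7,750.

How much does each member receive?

Equal tier: $3,333 ÷ 3 = $1,111 apiece.
Remainder $4,417 by metered usage (total 6,449): Delacroix 2,380.76 → $2,381; Ferraro 478.75 → $479; Bergstrom 1,557.49 → $1,557.
Totals: Delacroix $1,111 + $2,381 = $3,492; Ferraro $1,111 + $479 = $1,590; Bergstrom $1,111 + $1,557 = $2,668.

Delacroix: $3,492 · Ferraro: $1,590 · Bergstrom: $2,668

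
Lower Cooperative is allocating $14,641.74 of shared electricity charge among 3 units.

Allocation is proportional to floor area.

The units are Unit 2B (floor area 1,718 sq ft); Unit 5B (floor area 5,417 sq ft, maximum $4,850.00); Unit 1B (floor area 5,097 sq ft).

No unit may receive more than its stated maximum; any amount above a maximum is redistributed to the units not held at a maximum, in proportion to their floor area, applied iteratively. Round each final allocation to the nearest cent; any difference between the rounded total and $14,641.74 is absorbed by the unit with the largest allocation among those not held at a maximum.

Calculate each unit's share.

Sum of floor area: 12,232.
Pro-rata shares before constraints: Unit 2B 2,056.4511; Unit 5B 6,484.1649; Unit 1B 6,101.1240.
Held at cap: Unit 5B ($4,850.00); residual $9,791.74 reallocated over remaining floor area 6,815.
Redistributed shares: Unit 2B 2,468.4093 → $2,468.41; Unit 1B 7,323.3307 → $7,323.33.

Unit 2B: $2,468.41 · Unit 5B: $4,850.00 · Unit 1B: $7,323.33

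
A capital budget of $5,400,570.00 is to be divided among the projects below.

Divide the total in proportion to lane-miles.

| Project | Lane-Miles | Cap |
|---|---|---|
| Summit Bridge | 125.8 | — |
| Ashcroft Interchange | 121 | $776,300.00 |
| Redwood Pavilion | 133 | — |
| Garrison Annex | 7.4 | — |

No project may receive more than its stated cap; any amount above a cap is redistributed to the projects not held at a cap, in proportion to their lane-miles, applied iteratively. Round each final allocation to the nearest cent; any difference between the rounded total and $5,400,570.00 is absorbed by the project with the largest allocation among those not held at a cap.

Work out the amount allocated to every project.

Summit Bridge: $2,185,323.69 | Ashcroft Interchange: $776,300.00 | Redwood Pavilion: $2,310,397.86 | Garrison Annex: $128,548.45

Combined lane-miles = 387.2.
Pro-rata shares before constraints: Summit Bridge 1,754,627.3399; Ashcroft Interchange 1,687,678.1250; Redwood Pavilion 1,855,051.1622; Garrison Annex 103,213.3729.
Cap binds for Ashcroft Interchange ($776,300.00); balance $4,624,270.00 reallocated over remaining lane-miles 266.2.
Remaining shares: Summit Bridge 2,185,323.6890 → $2,185,323.69; Redwood Pavilion 2,310,397.8588 → $2,310,397.86; Garrison Annex 128,548.4523 → $128,548.45.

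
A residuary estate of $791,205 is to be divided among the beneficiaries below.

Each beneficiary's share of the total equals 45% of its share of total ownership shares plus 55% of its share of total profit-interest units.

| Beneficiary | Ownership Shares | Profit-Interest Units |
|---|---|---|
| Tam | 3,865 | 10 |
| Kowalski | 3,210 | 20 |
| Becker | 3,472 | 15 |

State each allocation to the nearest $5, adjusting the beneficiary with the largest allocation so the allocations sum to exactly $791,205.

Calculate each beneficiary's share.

Tam: $227,175 · Kowalski: $301,770 · Becker: $262,260

Totals — ownership shares 10,547, profit-interest units 45.
Composite weights (45% ownership shares + 55% profit-interest units): Tam 0.2871; Kowalski 0.3814; Becker 0.3315.
Proportional shares: Tam 227,176.27; Kowalski 301,767.82; Becker 262,260.91.
At nearest $5: Tam $227,175; Kowalski $301,770; Becker $262,260. Sum = $791,205.
Rounded total matches; no reconciliation needed.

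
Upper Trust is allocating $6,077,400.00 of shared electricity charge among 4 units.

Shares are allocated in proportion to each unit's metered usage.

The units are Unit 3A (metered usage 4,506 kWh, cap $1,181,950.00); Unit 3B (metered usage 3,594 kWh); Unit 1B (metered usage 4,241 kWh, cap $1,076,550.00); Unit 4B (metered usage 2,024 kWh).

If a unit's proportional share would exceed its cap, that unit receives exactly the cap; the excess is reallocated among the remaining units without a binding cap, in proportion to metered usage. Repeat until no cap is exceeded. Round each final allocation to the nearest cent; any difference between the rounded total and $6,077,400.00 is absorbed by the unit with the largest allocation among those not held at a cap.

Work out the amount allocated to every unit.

Unit 3A: $1,181,950.00; Unit 3B: $2,443,062.76; Unit 1B: $1,076,550.00; Unit 4B: $1,375,837.24

Metered usage total: 14,365.
Pro-rata shares before constraints: Unit 3A 1,906,353.2475; Unit 3B 1,520,513.4424; Unit 1B 1,794,239.7076; Unit 4B 856,293.6025.
Capped: Unit 3A ($1,181,950.00), Unit 1B ($1,076,550.00); balance $3,818,900.00 reallocated over remaining metered usage 5,618.
Remaining shares: Unit 3B 2,443,062.7625 → $2,443,062.76; Unit 4B 1,375,837.2375 → $1,375,837.24.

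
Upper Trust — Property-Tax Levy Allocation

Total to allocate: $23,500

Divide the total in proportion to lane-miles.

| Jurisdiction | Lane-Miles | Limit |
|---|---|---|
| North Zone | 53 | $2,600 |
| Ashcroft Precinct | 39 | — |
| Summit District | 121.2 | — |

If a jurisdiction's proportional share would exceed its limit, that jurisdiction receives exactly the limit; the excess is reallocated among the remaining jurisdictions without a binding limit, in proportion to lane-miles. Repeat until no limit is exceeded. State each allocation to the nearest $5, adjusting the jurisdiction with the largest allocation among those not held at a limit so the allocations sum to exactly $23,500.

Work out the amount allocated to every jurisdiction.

North Zone: $2,600 | Ashcroft Precinct: $5,090 | Summit District: $15,810

Lane-miles total: 213.2.
Proportional shares (ignoring caps): North Zone 5,841.93; Ashcroft Precinct 4,298.78; Summit District 13,359.29.
Cap binds for North Zone ($2,600); remaining pool $20,900 reallocated over remaining lane-miles 160.2.
Redistributed shares: Ashcroft Precinct 5,088.01 → $5,090; Summit District 15,811.99 → $15,810.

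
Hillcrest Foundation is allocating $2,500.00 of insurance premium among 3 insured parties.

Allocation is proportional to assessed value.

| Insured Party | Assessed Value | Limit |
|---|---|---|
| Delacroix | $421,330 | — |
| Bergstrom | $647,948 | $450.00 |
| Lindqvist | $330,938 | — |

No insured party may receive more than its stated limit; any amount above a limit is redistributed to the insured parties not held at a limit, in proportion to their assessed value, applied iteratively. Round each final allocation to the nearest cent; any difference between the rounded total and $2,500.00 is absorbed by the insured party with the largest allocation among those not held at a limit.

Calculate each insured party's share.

Delacroix: $1,148.16; Bergstrom: $450.00; Lindqvist: $901.84

Sum of assessed value: 1,400,216.
Pro-rata shares before constraints: Delacroix 752.2589; Bergstrom 1,156.8715; Lindqvist 590.8696.
Capped: Bergstrom ($450.00); remaining pool $2,050.00 reallocated over remaining assessed value 752,268.
Redistributed shares: Delacroix 1,148.1633 → $1,148.16; Lindqvist 901.8367 → $901.84.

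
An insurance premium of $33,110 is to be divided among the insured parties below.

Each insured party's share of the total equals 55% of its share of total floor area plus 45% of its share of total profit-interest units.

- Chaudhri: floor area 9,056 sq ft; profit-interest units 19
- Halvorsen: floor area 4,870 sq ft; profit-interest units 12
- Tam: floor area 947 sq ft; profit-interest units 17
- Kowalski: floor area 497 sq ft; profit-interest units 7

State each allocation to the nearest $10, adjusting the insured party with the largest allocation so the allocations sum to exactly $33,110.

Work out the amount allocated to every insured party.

Chaudhri: $15,870 | Halvorsen: $9,020 | Tam: $5,730 | Kowalski: $2,490

Totals — floor area 15,370, profit-interest units 55.
Combined weights (55% floor area + 45% profit-interest units): Chaudhri 0.4795; Halvorsen 0.2724; Tam 0.1730; Kowalski 0.0751.
Unrounded shares: Chaudhri 15,876.72; Halvorsen 9,020.82; Tam 5,727.31; Kowalski 2,485.15.
At nearest $10: Chaudhri $15,880; Halvorsen $9,020; Tam $5,730; Kowalski $2,490. Sum = $33,120.
Difference $33,110 − $33,120 = −$10 applied to largest allocation (Chaudhri): Chaudhri becomes $15,870.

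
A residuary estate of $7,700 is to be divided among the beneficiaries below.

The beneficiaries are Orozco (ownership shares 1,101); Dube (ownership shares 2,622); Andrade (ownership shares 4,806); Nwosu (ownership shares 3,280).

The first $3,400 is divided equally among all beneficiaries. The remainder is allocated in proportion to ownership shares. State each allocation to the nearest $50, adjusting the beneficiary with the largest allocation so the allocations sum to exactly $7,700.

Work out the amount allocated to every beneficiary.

Orozco: $1,250 · Dube: $1,800 · Andrade: $2,600 · Nwosu: $2,050

First tranche $3,400 split equally: $850 each.
Remainder $4,300 by ownership shares (total 11,809): Orozco 400.91 → $400; Dube 954.75 → $950; Andrade 1,750.00 → $1,750; Nwosu 1,194.34 → $1,200.
Totals: Orozco $850 + $400 = $1,250; Dube $850 + $950 = $1,800; Andrade $850 + $1,750 = $2,600; Nwosu $850 + $1,200 = $2,050.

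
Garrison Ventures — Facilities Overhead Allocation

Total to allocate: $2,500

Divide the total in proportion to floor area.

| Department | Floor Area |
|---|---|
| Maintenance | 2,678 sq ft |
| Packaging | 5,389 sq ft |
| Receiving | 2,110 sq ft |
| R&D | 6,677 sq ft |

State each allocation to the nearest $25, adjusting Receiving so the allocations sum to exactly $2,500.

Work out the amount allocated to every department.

Floor area total: 16,854.
Pro-rata amounts: Maintenance 2,678/16,854 × $2,500 = 397.24; Packaging 5,389/16,854 × $2,500 = 799.37; Receiving 2,110/16,854 × $2,500 = 312.98; R&D 6,677/16,854 × $2,500 = 990.42.
At nearest $25: Maintenance $400; Packaging $800; Receiving $325; R&D $1,000. Sum = $2,525.
Difference $2,500 − $2,525 = −$25 applied to Receiving: Receiving becomes $300.

Maintenance: $400 | Packaging: $800 | Receiving: $300 | R&D: $1,000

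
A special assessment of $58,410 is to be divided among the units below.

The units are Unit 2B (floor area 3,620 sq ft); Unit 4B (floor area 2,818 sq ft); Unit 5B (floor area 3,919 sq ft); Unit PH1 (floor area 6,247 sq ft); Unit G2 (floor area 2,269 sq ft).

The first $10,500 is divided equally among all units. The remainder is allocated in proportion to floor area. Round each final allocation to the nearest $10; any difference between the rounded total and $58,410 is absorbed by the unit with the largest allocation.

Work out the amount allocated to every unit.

Unit 2B: $11,290; Unit 4B: $9,250; Unit 5B: $12,050; Unit PH1: $17,960; Unit G2: $7,860

Equal tier: $10,500 ÷ 5 = $2,100 apiece.
Remainder $47,910 by floor area (total 18,873): Unit 2B 9,189.54 → $9,190; Unit 4B 7,153.63 → $7,150; Unit 5B 9,948.57 → $9,950; Unit PH1 15,858.30 → $15,860; Unit G2 5,759.96 → $5,760.
Totals: Unit 2B $2,100 + $9,190 = $11,290; Unit 4B $2,100 + $7,150 = $9,250; Unit 5B $2,100 + $9,950 = $12,050; Unit PH1 $2,100 + $15,860 = $17,960; Unit G2 $2,100 + $5,760 = $7,860.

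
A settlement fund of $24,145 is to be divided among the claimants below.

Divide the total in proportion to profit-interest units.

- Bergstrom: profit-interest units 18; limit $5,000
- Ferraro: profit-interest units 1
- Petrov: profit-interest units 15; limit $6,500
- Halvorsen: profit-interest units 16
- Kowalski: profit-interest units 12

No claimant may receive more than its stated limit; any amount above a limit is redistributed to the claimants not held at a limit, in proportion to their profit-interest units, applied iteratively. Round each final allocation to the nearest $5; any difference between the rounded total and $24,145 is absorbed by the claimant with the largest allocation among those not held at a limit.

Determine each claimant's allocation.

Bergstrom: $5,000 · Ferraro: $435 · Petrov: $6,500 · Halvorsen: $6,980 · Kowalski: $5,230

Total profit-interest units = 62.
Proportional shares (ignoring caps): Bergstrom 7,009.84; Ferraro 389.44; Petrov 5,841.53; Halvorsen 6,230.97; Kowalski 4,673.23.
Capped: Bergstrom ($5,000); balance $19,145 reallocated over remaining profit-interest units 44.
Capped: Petrov ($6,500); balance $12,645 reallocated over remaining profit-interest units 29.
Redistributed shares: Ferraro 436.03 → $435; Halvorsen 6,976.55 → $6,975; Kowalski 5,232.41 → $5,230.
Rounding difference +$5 applied to Halvorsen → $6,980.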